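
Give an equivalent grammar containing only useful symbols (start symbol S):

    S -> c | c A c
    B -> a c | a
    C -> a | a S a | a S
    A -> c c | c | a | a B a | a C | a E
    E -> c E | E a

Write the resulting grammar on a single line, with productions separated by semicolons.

S -> c | c A c; B -> a c | a; C -> a | a S a | a S; A -> c c | c | a | a B a | a C

Generating nonterminals: {A, B, C, S}.
Reachable from S after that: {A, B, C, S}.
Removed useless symbols: {E} and every production mentioning them.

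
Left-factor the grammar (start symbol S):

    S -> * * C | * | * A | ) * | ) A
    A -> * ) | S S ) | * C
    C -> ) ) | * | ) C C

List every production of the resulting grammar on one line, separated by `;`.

S has alternatives sharing prefix '*': factor to S → * S' with S' → * C | ε | A.
S has alternatives sharing prefix ')': factor to S → ) S'' with S'' → * | A.
A has alternatives sharing prefix '*': factor to A → * A' with A' → ) | C.
C has alternatives sharing prefix ')': factor to C → ) C' with C' → ) | C C.

S -> * S' | ) S''; A -> S S ) | * A'; C -> * | ) C'; S' -> * C | ε | A; S'' -> * | A; A' -> ) | C; C' -> ) | C C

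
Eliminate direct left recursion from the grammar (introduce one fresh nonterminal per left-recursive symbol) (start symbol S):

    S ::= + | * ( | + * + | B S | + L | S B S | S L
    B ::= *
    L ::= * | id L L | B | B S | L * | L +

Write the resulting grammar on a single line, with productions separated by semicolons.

Left recursion appears on S, L.
For S: α = {B S, L}, β = {+, * (, + * +, B S, + L}. Rewrite as S → β S' and S' → α S' | ε.
For L: α = {*, +}, β = {*, id L L, B, B S}. Rewrite as L → β L' and L' → α L' | ε.

S ::= + S' | * ( S' | + * + S' | B S S' | + L S'; B ::= *; L ::= * L' | id L L L' | B L' | B S L'; S' ::= B S S' | L S' | ε; L' ::= * L' | + L' | ε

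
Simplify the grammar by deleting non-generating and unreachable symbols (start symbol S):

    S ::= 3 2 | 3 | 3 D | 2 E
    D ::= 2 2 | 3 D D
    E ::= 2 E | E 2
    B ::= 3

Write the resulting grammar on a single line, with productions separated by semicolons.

Generating nonterminals: {B, D, S}.
Reachable from S after that: {D, S}.
Removed useless symbols: {B, E} and every production mentioning them.

S ::= 3 2 | 3 | 3 D; D ::= 2 2 | 3 D D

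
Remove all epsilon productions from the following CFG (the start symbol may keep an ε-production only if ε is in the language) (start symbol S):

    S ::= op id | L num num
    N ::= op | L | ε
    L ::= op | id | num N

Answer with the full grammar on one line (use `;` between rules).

Nullable nonterminals: {N}.
ε ∉ L(G), so no ε-production is kept.
Add the nullable-subset variants: L → num N gives num N | num.

S ::= op id | L num num; N ::= op | L; L ::= op | id | num N | num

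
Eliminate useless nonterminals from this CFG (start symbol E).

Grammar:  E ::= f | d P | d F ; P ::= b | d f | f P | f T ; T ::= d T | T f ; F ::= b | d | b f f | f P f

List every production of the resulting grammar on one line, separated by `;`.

Generating nonterminals: {E, F, P}.
Reachable from E after that: {E, F, P}.
Removed useless symbols: {T} and every production mentioning them.

E ::= f | d P | d F; P ::= b | d f | f P; F ::= b | d | b f f | f P f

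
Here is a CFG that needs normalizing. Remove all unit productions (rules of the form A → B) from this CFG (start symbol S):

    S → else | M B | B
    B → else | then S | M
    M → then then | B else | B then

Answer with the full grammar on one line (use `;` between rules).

S → else | then S | M B | then then | B else | B then; B → else | then S | then then | B else | B then; M → then then | B else | B then

Unit pairs: B ⇒* {M}; S ⇒* {B, M}.
For every A with A ⇒* B via unit rules, add B's non-unit alternatives to A; then delete every rule of the form X → Y.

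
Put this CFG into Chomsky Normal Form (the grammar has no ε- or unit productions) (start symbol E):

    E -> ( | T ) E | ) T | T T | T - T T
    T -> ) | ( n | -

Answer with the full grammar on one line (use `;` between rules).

E -> ( | T Y1 | X1 T | T T | T Y2; T -> ) | X3 X4 | -; X1 -> ); X2 -> -; X3 -> (; X4 -> n; Y1 -> X1 E; Y2 -> X2 Y3; Y3 -> T T

Introduce a nonterminal for each terminal appearing in a rule of length ≥ 2: X1 → ), X2 → -, X3 → (, X4 → n.
Binarize each right-hand side of length ≥ 3 by chaining fresh nonterminals (Y1, Y2, …): affected rules were E → T X1 E; E → T X2 T T.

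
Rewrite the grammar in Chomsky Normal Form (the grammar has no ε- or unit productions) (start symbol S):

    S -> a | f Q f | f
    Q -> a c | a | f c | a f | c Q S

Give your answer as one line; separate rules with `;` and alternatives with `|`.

S -> a | X1 Y1 | f; Q -> X2 X3 | a | X1 X3 | X2 X1 | X3 Y2; X1 -> f; X2 -> a; X3 -> c; Y1 -> Q X1; Y2 -> Q S

Introduce a nonterminal for each terminal appearing in a rule of length ≥ 2: X1 → f, X2 → a, X3 → c.
Binarize each right-hand side of length ≥ 3 by chaining fresh nonterminals (Y1, Y2, …): affected rules were S → X1 Q X1; Q → X3 Q S.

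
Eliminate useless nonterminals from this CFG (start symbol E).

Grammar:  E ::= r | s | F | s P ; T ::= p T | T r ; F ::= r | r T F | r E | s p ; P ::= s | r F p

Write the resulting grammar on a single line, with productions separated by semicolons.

Generating nonterminals: {E, F, P}.
Reachable from E after that: {E, F, P}.
Removed useless symbols: {T} and every production mentioning them.

E ::= r | s | F | s P; F ::= r | r E | s p; P ::= s | r F p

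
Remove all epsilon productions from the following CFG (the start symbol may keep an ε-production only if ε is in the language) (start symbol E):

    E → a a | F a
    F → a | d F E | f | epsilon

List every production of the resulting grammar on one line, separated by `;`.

E → a a | F a | a; F → a | d F E | d E | f

Nullable nonterminals: {F}.
ε ∉ L(G), so no ε-production is kept.
For each production, add variants omitting each subset of nullable occurrences: E → F a gives F a | a. F → d F E gives d F E | d E.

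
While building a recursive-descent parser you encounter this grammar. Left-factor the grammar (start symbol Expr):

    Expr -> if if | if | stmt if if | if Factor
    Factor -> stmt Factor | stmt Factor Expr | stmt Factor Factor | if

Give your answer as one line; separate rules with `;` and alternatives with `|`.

Expr has alternatives sharing prefix 'if': factor to Expr → if Expr1 with Expr1 → if | ε | Factor.
Factor has alternatives sharing prefix 'stmt Factor': factor to Factor → stmt Factor Factor1 with Factor1 → ε | Expr | Factor.

Expr -> stmt if if | if Expr1; Factor -> if | stmt Factor Factor1; Expr1 -> if | ε | Factor; Factor1 -> ε | Expr | Factor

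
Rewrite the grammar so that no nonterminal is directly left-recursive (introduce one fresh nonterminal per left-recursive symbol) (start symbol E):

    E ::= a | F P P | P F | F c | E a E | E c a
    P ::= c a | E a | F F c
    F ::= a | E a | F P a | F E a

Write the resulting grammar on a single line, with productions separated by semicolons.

E ::= a E' | F P P E' | P F E' | F c E'; P ::= c a | E a | F F c; F ::= a F' | E a F'; E' ::= a E E' | c a E' | epsilon; F' ::= P a F' | E a F' | epsilon

Directly left-recursive nonterminals: E, F.
For E: α = {a E, c a}, β = {a, F P P, P F, F c}. Rewrite as E → β E' and E' → α E' | ε.
For F: α = {P a, E a}, β = {a, E a}. Rewrite as F → β F' and F' → α F' | ε.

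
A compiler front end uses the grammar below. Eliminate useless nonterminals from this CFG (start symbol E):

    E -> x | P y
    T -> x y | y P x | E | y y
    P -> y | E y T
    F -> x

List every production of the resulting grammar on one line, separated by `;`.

E -> x | P y; T -> x y | y P x | E | y y; P -> y | E y T

Generating nonterminals: {E, F, P, T}.
Reachable from E after that: {E, P, T}.
Removed useless symbols: {F} and every production mentioning them.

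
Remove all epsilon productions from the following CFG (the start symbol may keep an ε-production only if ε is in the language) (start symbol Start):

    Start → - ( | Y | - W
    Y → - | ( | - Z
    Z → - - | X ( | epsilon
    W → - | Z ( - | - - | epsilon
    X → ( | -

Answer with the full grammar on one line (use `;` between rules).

Start → - ( | Y | - W | -; Y → - | ( | - Z; Z → - - | X (; W → - | Z ( - | ( - | - -; X → ( | -

Nullable set = {W, Z}.
ε ∉ L(G), so no ε-production is kept.
Add the nullable-subset variants: Start → - W gives - W | -. W → Z ( - gives Z ( - | ( -.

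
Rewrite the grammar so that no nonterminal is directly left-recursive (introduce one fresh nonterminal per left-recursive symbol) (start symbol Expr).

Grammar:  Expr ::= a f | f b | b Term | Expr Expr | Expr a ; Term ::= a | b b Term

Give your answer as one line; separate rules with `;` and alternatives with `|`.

Expr ::= a f Expr1 | f b Expr1 | b Term Expr1; Term ::= a | b b Term; Expr1 ::= Expr Expr1 | a Expr1 | ε

Expr is directly left-recursive.
For Expr: α = {Expr, a}, β = {a f, f b, b Term}. Rewrite as Expr → β Expr1 and Expr1 → α Expr1 | ε.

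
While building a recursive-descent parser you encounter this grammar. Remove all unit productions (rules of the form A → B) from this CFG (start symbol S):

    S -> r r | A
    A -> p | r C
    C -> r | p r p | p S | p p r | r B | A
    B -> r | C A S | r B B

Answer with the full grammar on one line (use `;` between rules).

Unit pairs: C ⇒* {A}; S ⇒* {A}.
For every A with A ⇒* B via unit rules, add B's non-unit alternatives to A; then delete every rule of the form X → Y.

S -> r r | p | r C; A -> p | r C; C -> r | p r p | p S | p p r | r B | p | r C; B -> r | C A S | r B B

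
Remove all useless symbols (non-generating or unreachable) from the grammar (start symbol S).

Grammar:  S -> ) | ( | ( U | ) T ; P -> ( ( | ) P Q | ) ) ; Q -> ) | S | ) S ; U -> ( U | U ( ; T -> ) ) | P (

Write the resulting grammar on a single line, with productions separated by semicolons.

Generating nonterminals: {P, Q, S, T}.
Reachable from S after that: {P, Q, S, T}.
Removed useless symbols: {U} and every production mentioning them.

S -> ) | ( | ) T; P -> ( ( | ) P Q | ) ); Q -> ) | S | ) S; T -> ) ) | P (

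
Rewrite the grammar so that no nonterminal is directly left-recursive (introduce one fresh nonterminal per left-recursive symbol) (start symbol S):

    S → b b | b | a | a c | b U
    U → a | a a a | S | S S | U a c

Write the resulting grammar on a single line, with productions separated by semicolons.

U is directly left-recursive.
For U: α = {a c}, β = {a, a a a, S, S S}. Rewrite as U → β U' and U' → α U' | ε.

S → b b | b | a | a c | b U; U → a U' | a a a U' | S U' | S S U'; U' → a c U' | ε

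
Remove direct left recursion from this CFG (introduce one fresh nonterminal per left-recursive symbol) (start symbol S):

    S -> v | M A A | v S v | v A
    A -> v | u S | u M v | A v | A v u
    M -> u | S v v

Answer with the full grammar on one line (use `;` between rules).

S -> v | M A A | v S v | v A; A -> v A' | u S A' | u M v A'; M -> u | S v v; A' -> v A' | v u A' | ε

Directly left-recursive nonterminal: A.
For A: α = {v, v u}, β = {v, u S, u M v}. Rewrite as A → β A' and A' → α A' | ε.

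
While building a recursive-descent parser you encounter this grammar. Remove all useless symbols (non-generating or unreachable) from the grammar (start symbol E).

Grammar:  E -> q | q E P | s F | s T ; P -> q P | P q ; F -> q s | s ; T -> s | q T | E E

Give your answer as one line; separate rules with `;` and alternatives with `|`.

E -> q | s F | s T; F -> q s | s; T -> s | q T | E E

Generating nonterminals: {E, F, T}.
Reachable from E after that: {E, F, T}.
Removed useless symbols: {P} and every production mentioning them.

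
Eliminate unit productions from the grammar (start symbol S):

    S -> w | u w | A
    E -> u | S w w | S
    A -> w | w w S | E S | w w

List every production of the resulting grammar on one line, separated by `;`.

Unit pairs: E ⇒* {A, S}; S ⇒* {A}.
For each unit pair (A, B), copy every non-unit production of B to A, then drop all unit productions.

S -> w | u w | w w S | E S | w w; E -> u | S w w | w | u w | w w S | E S | w w; A -> w | w w S | E S | w w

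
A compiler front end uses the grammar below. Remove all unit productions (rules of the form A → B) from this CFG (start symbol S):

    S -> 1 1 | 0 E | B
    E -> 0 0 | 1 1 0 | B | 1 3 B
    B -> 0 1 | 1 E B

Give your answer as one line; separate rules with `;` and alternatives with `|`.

S -> 0 1 | 1 E B | 1 1 | 0 E; E -> 0 1 | 1 E B | 0 0 | 1 1 0 | 1 3 B; B -> 0 1 | 1 E B

Unit pairs: E ⇒* {B}; S ⇒* {B}.
For every A with A ⇒* B via unit rules, add B's non-unit alternatives to A; then delete every rule of the form X → Y.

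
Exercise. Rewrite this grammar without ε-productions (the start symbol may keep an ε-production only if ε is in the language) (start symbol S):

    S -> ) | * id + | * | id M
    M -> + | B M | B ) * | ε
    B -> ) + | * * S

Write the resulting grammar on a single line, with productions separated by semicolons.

The nullable symbols are {M}.
ε ∉ L(G), so no ε-production is kept.
Add the nullable-subset variants: S → id M gives id M | id. M → B M gives B M | B.

S -> ) | * id + | * | id M | id; M -> + | B M | B | B ) *; B -> ) + | * * S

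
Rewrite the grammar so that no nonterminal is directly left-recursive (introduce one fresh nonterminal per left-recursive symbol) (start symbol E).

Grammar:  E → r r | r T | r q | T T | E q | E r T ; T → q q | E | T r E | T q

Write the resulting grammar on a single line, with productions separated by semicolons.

E → r r E' | r T E' | r q E' | T T E'; T → q q T' | E T'; E' → q E' | r T E' | ε; T' → r E T' | q T' | ε

Directly left-recursive nonterminals: E, T.
For E: α = {q, r T}, β = {r r, r T, r q, T T}. Rewrite as E → β E' and E' → α E' | ε.
For T: α = {r E, q}, β = {q q, E}. Rewrite as T → β T' and T' → α T' | ε.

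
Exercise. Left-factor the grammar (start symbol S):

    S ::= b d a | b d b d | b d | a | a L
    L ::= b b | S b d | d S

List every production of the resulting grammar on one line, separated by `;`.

S ::= b d S' | a S''; L ::= b b | S b d | d S; S' ::= a | b d | ε; S'' ::= ε | L

S has alternatives sharing prefix 'b d': factor to S → b d S' with S' → a | b d | ε.
S has alternatives sharing prefix 'a': factor to S → a S'' with S'' → ε | L.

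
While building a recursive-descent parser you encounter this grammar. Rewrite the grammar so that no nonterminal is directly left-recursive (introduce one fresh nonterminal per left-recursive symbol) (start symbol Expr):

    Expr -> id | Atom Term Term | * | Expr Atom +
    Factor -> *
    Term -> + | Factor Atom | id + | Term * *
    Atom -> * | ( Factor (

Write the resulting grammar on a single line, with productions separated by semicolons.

Expr -> id Expr1 | Atom Term Term Expr1 | * Expr1; Factor -> *; Term -> + Term1 | Factor Atom Term1 | id + Term1; Atom -> * | ( Factor (; Expr1 -> Atom + Expr1 | ε; Term1 -> * * Term1 | ε

Directly left-recursive nonterminals: Expr, Term.
For Expr: α = {Atom +}, β = {id, Atom Term Term, *}. Rewrite as Expr → β Expr1 and Expr1 → α Expr1 | ε.
For Term: α = {* *}, β = {+, Factor Atom, id +}. Rewrite as Term → β Term1 and Term1 → α Term1 | ε.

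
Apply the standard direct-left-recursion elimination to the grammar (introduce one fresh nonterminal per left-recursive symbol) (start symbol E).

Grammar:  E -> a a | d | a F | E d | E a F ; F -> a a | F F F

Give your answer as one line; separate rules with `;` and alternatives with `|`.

E -> a a E' | d E' | a F E'; F -> a a F'; E' -> d E' | a F E' | ε; F' -> F F F' | ε

E, F are directly left-recursive.
For E: α = {d, a F}, β = {a a, d, a F}. Rewrite as E → β E' and E' → α E' | ε.
For F: α = {F F}, β = {a a}. Rewrite as F → β F' and F' → α F' | ε.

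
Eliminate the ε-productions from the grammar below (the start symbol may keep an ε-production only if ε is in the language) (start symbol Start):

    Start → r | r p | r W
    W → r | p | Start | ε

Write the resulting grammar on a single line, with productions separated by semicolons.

Start → r | r p | r W; W → r | p | Start

Nullable nonterminals: {W}.
ε ∉ L(G), so no ε-production is kept.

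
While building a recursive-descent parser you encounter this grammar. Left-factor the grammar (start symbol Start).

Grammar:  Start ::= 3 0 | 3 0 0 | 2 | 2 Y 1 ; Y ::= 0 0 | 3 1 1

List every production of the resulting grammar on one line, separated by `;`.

Start has alternatives sharing prefix '3 0': factor to Start → 3 0 Start1 with Start1 → ε | 0.
Start has alternatives sharing prefix '2': factor to Start → 2 Start2 with Start2 → ε | Y 1.

Start ::= 3 0 Start1 | 2 Start2; Y ::= 0 0 | 3 1 1; Start1 ::= eps | 0; Start2 ::= eps | Y 1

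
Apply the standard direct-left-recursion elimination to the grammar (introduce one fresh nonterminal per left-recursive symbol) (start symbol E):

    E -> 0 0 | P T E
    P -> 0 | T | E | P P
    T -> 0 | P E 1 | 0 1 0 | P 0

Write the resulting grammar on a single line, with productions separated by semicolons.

E -> 0 0 | P T E; P -> 0 P' | T P' | E P'; T -> 0 | P E 1 | 0 1 0 | P 0; P' -> P P' | ε

Directly left-recursive nonterminal: P.
For P: α = {P}, β = {0, T, E}. Rewrite as P → β P' and P' → α P' | ε.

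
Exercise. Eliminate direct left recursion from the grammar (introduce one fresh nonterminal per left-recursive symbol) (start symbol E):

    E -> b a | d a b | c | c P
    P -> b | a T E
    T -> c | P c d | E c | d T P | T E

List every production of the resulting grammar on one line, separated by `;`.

Directly left-recursive nonterminal: T.
For T: α = {E}, β = {c, P c d, E c, d T P}. Rewrite as T → β T' and T' → α T' | ε.

E -> b a | d a b | c | c P; P -> b | a T E; T -> c T' | P c d T' | E c T' | d T P T'; T' -> E T' | ε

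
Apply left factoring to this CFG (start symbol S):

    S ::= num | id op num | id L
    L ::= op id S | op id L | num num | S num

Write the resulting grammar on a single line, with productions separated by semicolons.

S ::= num | id S'; L ::= num num | S num | op id L'; S' ::= op num | L; L' ::= S | L

S has alternatives sharing prefix 'id': factor to S → id S' with S' → op num | L.
L has alternatives sharing prefix 'op id': factor to L → op id L' with L' → S | L.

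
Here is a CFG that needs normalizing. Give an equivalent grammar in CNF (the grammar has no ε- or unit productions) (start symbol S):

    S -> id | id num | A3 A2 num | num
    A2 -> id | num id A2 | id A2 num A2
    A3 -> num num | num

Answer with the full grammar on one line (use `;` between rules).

S -> id | X1 X2 | A3 Y1 | num; A2 -> id | X2 Y2 | X1 Y3; A3 -> X2 X2 | num; X1 -> id; X2 -> num; Y1 -> A2 X2; Y2 -> X1 A2; Y3 -> A2 Y4; Y4 -> X2 A2

Introduce a nonterminal for each terminal appearing in a rule of length ≥ 2: X1 → id, X2 → num.
Binarize each right-hand side of length ≥ 3 by chaining fresh nonterminals (Y1, Y2, …): affected rules were S → A3 A2 X2; A2 → X2 X1 A2; A2 → X1 A2 X2 A2.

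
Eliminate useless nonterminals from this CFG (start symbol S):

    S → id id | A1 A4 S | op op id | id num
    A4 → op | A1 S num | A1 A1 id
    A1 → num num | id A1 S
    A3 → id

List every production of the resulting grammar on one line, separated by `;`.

Generating nonterminals: {A1, A3, A4, S}.
Reachable from S after that: {A1, A4, S}.
Removed useless symbols: {A3} and every production mentioning them.

S → id id | A1 A4 S | op op id | id num; A4 → op | A1 S num | A1 A1 id; A1 → num num | id A1 S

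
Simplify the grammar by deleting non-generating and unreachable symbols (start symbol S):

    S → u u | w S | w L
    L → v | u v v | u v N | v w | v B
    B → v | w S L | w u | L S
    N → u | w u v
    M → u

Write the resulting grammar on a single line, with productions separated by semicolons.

S → u u | w S | w L; L → v | u v v | u v N | v w | v B; B → v | w S L | w u | L S; N → u | w u v

Generating nonterminals: {B, L, M, N, S}.
Reachable from S after that: {B, L, N, S}.
Removed useless symbols: {M} and every production mentioning them.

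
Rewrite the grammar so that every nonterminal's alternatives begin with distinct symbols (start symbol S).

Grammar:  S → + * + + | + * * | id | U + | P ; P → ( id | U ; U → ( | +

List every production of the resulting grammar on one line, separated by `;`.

S → id | U + | P | + * S'; P → ( id | U; U → ( | +; S' → + + | *

S has alternatives sharing prefix '+ *': factor to S → + * S' with S' → + + | *.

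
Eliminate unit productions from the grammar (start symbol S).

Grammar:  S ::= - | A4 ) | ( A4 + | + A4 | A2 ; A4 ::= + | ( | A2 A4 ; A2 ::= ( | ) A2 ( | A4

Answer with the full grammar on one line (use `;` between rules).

S ::= + | ( | A2 A4 | ) A2 ( | - | A4 ) | ( A4 + | + A4; A4 ::= + | ( | A2 A4; A2 ::= + | ( | A2 A4 | ) A2 (

Unit pairs: A2 ⇒* {A4}; S ⇒* {A2, A4}.
Replace each nonterminal's rules with the union of the non-unit rules of every nonterminal it unit-derives.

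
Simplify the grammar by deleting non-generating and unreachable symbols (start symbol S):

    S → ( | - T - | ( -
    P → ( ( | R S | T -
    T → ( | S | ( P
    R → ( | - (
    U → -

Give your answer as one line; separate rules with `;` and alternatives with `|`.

S → ( | - T - | ( -; P → ( ( | R S | T -; T → ( | S | ( P; R → ( | - (

Generating nonterminals: {P, R, S, T, U}.
Reachable from S after that: {P, R, S, T}.
Removed useless symbols: {U} and every production mentioning them.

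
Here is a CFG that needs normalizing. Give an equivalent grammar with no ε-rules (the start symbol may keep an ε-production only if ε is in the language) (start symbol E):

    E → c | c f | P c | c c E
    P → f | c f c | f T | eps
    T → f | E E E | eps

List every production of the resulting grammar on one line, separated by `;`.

The nullable symbols are {P, T}.
ε ∉ L(G), so no ε-production is kept.

E → c | c f | P c | c c E; P → f | c f c | f T; T → f | E E E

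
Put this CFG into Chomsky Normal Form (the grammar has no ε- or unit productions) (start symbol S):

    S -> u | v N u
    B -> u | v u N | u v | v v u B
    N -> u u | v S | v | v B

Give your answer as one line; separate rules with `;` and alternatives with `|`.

S -> u | X1 Y1; B -> u | X1 Y2 | X2 X1 | X1 Y3; N -> X2 X2 | X1 S | v | X1 B; X1 -> v; X2 -> u; Y1 -> N X2; Y2 -> X2 N; Y3 -> X1 Y4; Y4 -> X2 B

Introduce a nonterminal for each terminal appearing in a rule of length ≥ 2: X1 → v, X2 → u.
Binarize each right-hand side of length ≥ 3 by chaining fresh nonterminals (Y1, Y2, …): affected rules were S → X1 N X2; B → X1 X2 N; B → X1 X1 X2 B.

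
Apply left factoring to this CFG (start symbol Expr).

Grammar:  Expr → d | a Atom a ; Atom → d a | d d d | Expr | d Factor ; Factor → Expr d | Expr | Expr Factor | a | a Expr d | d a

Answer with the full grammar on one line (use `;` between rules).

Expr → d | a Atom a; Atom → Expr | d Atom1; Factor → d a | Expr Factor1 | a Factor2; Atom1 → a | d d | Factor; Factor1 → d | epsilon | Factor; Factor2 → epsilon | Expr d

Atom has alternatives sharing prefix 'd': factor to Atom → d Atom1 with Atom1 → a | d d | Factor.
Factor has alternatives sharing prefix 'Expr': factor to Factor → Expr Factor1 with Factor1 → d | ε | Factor.
Factor has alternatives sharing prefix 'a': factor to Factor → a Factor2 with Factor2 → ε | Expr d.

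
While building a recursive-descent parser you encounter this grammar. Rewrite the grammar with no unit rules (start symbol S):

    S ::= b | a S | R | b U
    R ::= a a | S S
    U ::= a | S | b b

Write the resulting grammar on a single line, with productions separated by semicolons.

S ::= b | a S | b U | a a | S S; R ::= a a | S S; U ::= a | b b | b | a S | b U | a a | S S

Unit pairs: S ⇒* {R}; U ⇒* {R, S}.
Replace each nonterminal's rules with the union of the non-unit rules of every nonterminal it unit-derives.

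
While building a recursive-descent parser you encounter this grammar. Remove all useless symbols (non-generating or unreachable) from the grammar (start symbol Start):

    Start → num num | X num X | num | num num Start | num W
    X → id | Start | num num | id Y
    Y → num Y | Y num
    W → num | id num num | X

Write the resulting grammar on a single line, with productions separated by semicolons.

Start → num num | X num X | num | num num Start | num W; X → id | Start | num num; W → num | id num num | X

Generating nonterminals: {Start, W, X}.
Reachable from Start after that: {Start, W, X}.
Removed useless symbols: {Y} and every production mentioning them.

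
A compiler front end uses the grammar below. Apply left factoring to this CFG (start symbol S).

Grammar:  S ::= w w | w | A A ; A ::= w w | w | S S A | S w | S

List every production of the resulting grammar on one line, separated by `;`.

S ::= A A | w S'; A ::= S A' | w A''; S' ::= w | ε; A' ::= S A | w | ε; A'' ::= w | ε

S has alternatives sharing prefix 'w': factor to S → w S' with S' → w | ε.
A has alternatives sharing prefix 'S': factor to A → S A' with A' → S A | w | ε.
A has alternatives sharing prefix 'w': factor to A → w A'' with A'' → w | ε.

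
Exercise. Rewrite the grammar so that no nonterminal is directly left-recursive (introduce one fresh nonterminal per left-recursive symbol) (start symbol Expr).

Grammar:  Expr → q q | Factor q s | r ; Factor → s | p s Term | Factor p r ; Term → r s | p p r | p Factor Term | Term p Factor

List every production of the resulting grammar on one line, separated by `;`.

Expr → q q | Factor q s | r; Factor → s Factor1 | p s Term Factor1; Term → r s Term1 | p p r Term1 | p Factor Term Term1; Factor1 → p r Factor1 | eps; Term1 → p Factor Term1 | eps

Left recursion appears on Factor, Term.
For Factor: α = {p r}, β = {s, p s Term}. Rewrite as Factor → β Factor1 and Factor1 → α Factor1 | ε.
For Term: α = {p Factor}, β = {r s, p p r, p Factor Term}. Rewrite as Term → β Term1 and Term1 → α Term1 | ε.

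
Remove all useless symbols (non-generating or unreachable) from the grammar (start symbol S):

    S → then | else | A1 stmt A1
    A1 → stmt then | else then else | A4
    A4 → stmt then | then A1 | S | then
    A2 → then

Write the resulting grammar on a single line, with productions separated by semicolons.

S → then | else | A1 stmt A1; A1 → stmt then | else then else | A4; A4 → stmt then | then A1 | S | then

Generating nonterminals: {A1, A2, A4, S}.
Reachable from S after that: {A1, A4, S}.
Removed useless symbols: {A2} and every production mentioning them.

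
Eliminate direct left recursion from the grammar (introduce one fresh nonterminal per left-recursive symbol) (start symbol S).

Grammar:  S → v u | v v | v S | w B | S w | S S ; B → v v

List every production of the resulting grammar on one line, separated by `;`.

Left recursion appears on S.
For S: α = {w, S}, β = {v u, v v, v S, w B}. Rewrite as S → β S' and S' → α S' | ε.

S → v u S' | v v S' | v S S' | w B S'; B → v v; S' → w S' | S S' | ε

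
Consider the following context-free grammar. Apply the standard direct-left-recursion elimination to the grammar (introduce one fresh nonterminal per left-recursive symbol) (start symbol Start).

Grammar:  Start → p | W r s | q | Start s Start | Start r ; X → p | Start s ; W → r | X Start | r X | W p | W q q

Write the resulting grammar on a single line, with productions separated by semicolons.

Start, W are directly left-recursive.
For Start: α = {s Start, r}, β = {p, W r s, q}. Rewrite as Start → β Start1 and Start1 → α Start1 | ε.
For W: α = {p, q q}, β = {r, X Start, r X}. Rewrite as W → β W1 and W1 → α W1 | ε.

Start → p Start1 | W r s Start1 | q Start1; X → p | Start s; W → r W1 | X Start W1 | r X W1; Start1 → s Start Start1 | r Start1 | ε; W1 → p W1 | q q W1 | ε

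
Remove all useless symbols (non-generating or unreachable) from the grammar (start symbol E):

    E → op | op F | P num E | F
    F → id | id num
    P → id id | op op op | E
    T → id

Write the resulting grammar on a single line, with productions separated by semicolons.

Generating nonterminals: {E, F, P, T}.
Reachable from E after that: {E, F, P}.
Removed useless symbols: {T} and every production mentioning them.

E → op | op F | P num E | F; F → id | id num; P → id id | op op op | E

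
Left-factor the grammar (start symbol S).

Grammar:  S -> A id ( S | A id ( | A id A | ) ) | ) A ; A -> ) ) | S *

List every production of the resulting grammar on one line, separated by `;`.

S has alternatives sharing prefix 'A id': factor to S → A id S' with S' → ( S | ( | A.
S has alternatives sharing prefix ')': factor to S → ) S'' with S'' → ) | A.
S' has alternatives sharing prefix '(': factor to S' → ( S''' with S''' → S | ε.

S -> A id S' | ) S''; A -> ) ) | S *; S' -> A | ( S'''; S'' -> ) | A; S''' -> S | ε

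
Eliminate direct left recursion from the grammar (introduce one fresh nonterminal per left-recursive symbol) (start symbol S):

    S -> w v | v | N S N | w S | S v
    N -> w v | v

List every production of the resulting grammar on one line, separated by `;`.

S -> w v S' | v S' | N S N S' | w S S'; N -> w v | v; S' -> v S' | ε

Directly left-recursive nonterminal: S.
For S: α = {v}, β = {w v, v, N S N, w S}. Rewrite as S → β S' and S' → α S' | ε.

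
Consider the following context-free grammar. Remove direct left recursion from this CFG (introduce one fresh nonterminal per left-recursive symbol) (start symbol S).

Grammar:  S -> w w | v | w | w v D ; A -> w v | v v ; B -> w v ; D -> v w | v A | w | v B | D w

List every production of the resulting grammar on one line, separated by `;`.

D is directly left-recursive.
For D: α = {w}, β = {v w, v A, w, v B}. Rewrite as D → β D' and D' → α D' | ε.

S -> w w | v | w | w v D; A -> w v | v v; B -> w v; D -> v w D' | v A D' | w D' | v B D'; D' -> w D' | ε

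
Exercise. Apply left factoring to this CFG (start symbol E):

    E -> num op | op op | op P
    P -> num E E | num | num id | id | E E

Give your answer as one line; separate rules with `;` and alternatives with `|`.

E -> num op | op E'; P -> id | E E | num P'; E' -> op | P; P' -> E E | epsilon | id

E has alternatives sharing prefix 'op': factor to E → op E' with E' → op | P.
P has alternatives sharing prefix 'num': factor to P → num P' with P' → E E | ε | id.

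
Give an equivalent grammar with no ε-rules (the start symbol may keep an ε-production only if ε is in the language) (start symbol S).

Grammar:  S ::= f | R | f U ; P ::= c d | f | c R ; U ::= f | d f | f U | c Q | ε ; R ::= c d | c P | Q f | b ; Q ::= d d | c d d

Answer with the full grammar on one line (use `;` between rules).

S ::= f | R | f U; P ::= c d | f | c R; U ::= f | d f | f U | c Q; R ::= c d | c P | Q f | b; Q ::= d d | c d d

Nullable nonterminals: {U}.
ε ∉ L(G), so no ε-production is kept.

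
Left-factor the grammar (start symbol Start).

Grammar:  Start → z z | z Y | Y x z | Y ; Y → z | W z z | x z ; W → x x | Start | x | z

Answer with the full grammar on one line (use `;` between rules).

Start has alternatives sharing prefix 'z': factor to Start → z Start1 with Start1 → z | Y.
Start has alternatives sharing prefix 'Y': factor to Start → Y Start2 with Start2 → x z | ε.
W has alternatives sharing prefix 'x': factor to W → x W1 with W1 → x | ε.

Start → z Start1 | Y Start2; Y → z | W z z | x z; W → Start | z | x W1; Start1 → z | Y; Start2 → x z | ε; W1 → x | ε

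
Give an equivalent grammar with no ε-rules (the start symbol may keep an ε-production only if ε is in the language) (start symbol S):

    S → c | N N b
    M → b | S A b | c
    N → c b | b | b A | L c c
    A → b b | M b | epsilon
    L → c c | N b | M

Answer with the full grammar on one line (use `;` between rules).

Nullable nonterminals: {A}.
ε ∉ L(G), so no ε-production is kept.
Add the nullable-subset variants: M → S A b gives S A b | S b.

S → c | N N b; M → b | S A b | S b | c; N → c b | b | b A | L c c; A → b b | M b; L → c c | N b | M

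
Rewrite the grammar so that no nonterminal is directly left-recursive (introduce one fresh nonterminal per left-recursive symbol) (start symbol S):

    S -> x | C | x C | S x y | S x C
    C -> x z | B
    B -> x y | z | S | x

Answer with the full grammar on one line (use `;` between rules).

S is directly left-recursive.
For S: α = {x y, x C}, β = {x, C, x C}. Rewrite as S → β S' and S' → α S' | ε.

S -> x S' | C S' | x C S'; C -> x z | B; B -> x y | z | S | x; S' -> x y S' | x C S' | epsilon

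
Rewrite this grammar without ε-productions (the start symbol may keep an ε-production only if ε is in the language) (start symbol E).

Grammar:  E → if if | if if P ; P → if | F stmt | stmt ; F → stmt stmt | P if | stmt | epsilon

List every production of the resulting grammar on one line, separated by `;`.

Nullable nonterminals: {F}.
ε ∉ L(G), so no ε-production is kept.
Add the nullable-subset variants: P → F stmt gives F stmt | stmt.

E → if if | if if P; P → if | F stmt | stmt; F → stmt stmt | P if | stmt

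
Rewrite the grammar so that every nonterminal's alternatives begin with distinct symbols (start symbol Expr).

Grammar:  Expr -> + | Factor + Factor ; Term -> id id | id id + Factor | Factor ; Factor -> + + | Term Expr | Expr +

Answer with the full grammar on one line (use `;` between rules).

Term has alternatives sharing prefix 'id id': factor to Term → id id Term1 with Term1 → ε | + Factor.

Expr -> + | Factor + Factor; Term -> Factor | id id Term1; Factor -> + + | Term Expr | Expr +; Term1 -> epsilon | + Factor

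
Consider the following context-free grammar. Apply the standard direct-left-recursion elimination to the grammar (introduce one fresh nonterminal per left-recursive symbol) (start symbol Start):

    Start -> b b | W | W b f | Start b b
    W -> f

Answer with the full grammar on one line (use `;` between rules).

Start -> b b Start1 | W Start1 | W b f Start1; W -> f; Start1 -> b b Start1 | ε

Directly left-recursive nonterminal: Start.
For Start: α = {b b}, β = {b b, W, W b f}. Rewrite as Start → β Start1 and Start1 → α Start1 | ε.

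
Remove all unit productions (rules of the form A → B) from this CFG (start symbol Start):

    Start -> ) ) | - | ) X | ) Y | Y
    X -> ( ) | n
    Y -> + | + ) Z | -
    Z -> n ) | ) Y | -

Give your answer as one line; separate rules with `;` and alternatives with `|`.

Unit pairs: Start ⇒* {Y}.
Replace each nonterminal's rules with the union of the non-unit rules of every nonterminal it unit-derives.

Start -> ) ) | - | ) X | ) Y | + | + ) Z; X -> ( ) | n; Y -> + | + ) Z | -; Z -> n ) | ) Y | -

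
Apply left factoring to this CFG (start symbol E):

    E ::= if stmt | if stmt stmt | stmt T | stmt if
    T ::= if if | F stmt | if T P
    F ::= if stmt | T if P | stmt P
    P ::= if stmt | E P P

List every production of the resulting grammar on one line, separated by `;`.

E has alternatives sharing prefix 'if stmt': factor to E → if stmt E' with E' → ε | stmt.
E has alternatives sharing prefix 'stmt': factor to E → stmt E'' with E'' → T | if.
T has alternatives sharing prefix 'if': factor to T → if T' with T' → if | T P.

E ::= if stmt E' | stmt E''; T ::= F stmt | if T'; F ::= if stmt | T if P | stmt P; P ::= if stmt | E P P; E' ::= ε | stmt; E'' ::= T | if; T' ::= if | T P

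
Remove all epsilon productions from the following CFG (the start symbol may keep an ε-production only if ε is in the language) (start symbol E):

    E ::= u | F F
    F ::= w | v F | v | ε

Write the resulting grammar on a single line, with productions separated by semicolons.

E ::= u | F F | F | ε; F ::= w | v F | v

Nullable nonterminals: {E, F}.
ε ∈ L(G) since E is nullable, so keep E → ε.
For each production, add variants omitting each subset of nullable occurrences: E → F F gives F F | F. F → v F gives v F | v.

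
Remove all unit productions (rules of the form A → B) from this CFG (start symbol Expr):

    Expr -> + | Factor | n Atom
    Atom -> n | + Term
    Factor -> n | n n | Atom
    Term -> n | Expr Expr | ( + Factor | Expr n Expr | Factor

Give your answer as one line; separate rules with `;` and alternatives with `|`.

Unit pairs: Expr ⇒* {Atom, Factor}; Factor ⇒* {Atom}; Term ⇒* {Atom, Factor}.
For every A with A ⇒* B via unit rules, add B's non-unit alternatives to A; then delete every rule of the form X → Y.

Expr -> n | + Term | n n | + | n Atom; Atom -> n | + Term; Factor -> n | + Term | n n; Term -> n | Expr Expr | ( + Factor | Expr n Expr | + Term | n n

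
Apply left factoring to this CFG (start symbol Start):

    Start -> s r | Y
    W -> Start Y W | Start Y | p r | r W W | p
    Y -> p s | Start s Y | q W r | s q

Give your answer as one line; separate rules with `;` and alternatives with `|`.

W has alternatives sharing prefix 'Start Y': factor to W → Start Y W1 with W1 → W | ε.
W has alternatives sharing prefix 'p': factor to W → p W2 with W2 → r | ε.

Start -> s r | Y; W -> r W W | Start Y W1 | p W2; Y -> p s | Start s Y | q W r | s q; W1 -> W | ε; W2 -> r | ε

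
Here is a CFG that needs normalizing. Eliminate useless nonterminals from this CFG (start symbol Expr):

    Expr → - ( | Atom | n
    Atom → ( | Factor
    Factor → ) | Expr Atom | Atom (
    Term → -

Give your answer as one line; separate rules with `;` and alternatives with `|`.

Expr → - ( | Atom | n; Atom → ( | Factor; Factor → ) | Expr Atom | Atom (

Generating nonterminals: {Atom, Expr, Factor, Term}.
Reachable from Expr after that: {Atom, Expr, Factor}.
Removed useless symbols: {Term} and every production mentioning them.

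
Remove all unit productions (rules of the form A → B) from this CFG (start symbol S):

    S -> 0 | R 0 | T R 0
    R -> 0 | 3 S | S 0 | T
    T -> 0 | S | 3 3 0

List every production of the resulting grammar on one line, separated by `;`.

S -> 0 | R 0 | T R 0; R -> 0 | R 0 | T R 0 | 3 S | S 0 | 3 3 0; T -> 0 | R 0 | T R 0 | 3 3 0

Unit pairs: R ⇒* {S, T}; T ⇒* {S}.
For every A with A ⇒* B via unit rules, add B's non-unit alternatives to A; then delete every rule of the form X → Y.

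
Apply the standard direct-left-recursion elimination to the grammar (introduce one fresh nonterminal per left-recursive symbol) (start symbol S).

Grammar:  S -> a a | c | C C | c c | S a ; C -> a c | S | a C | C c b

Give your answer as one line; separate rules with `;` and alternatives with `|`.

S, C are directly left-recursive.
For S: α = {a}, β = {a a, c, C C, c c}. Rewrite as S → β S' and S' → α S' | ε.
For C: α = {c b}, β = {a c, S, a C}. Rewrite as C → β C' and C' → α C' | ε.

S -> a a S' | c S' | C C S' | c c S'; C -> a c C' | S C' | a C C'; S' -> a S' | ε; C' -> c b C' | ε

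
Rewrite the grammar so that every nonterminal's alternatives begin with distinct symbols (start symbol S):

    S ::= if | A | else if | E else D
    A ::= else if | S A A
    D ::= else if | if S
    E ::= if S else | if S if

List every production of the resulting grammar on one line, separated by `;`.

S ::= if | A | else if | E else D; A ::= else if | S A A; D ::= else if | if S; E ::= if S E'; E' ::= else | if

E has alternatives sharing prefix 'if S': factor to E → if S E' with E' → else | if.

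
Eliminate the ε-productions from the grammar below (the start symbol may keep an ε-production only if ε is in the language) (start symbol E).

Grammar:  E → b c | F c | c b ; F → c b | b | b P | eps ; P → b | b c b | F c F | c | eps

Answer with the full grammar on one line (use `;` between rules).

E → b c | F c | c | c b; F → c b | b | b P; P → b | b c b | F c F | F c | c F | c

The nullable symbols are {F, P}.
ε ∉ L(G), so no ε-production is kept.
Add the nullable-subset variants: E → F c gives F c | c. P → F c F gives F c F | F c | c F | c.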